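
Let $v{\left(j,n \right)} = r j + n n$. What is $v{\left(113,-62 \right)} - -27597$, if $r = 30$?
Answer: $34831$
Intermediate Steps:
$v{\left(j,n \right)} = n^{2} + 30 j$ ($v{\left(j,n \right)} = 30 j + n n = 30 j + n^{2} = n^{2} + 30 j$)
$v{\left(113,-62 \right)} - -27597 = \left(\left(-62\right)^{2} + 30 \cdot 113\right) - -27597 = \left(3844 + 3390\right) + 27597 = 7234 + 27597 = 34831$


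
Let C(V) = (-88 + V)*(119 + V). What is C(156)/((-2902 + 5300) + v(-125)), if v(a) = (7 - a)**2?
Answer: 50/53 ≈ 0.94340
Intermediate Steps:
C(156)/((-2902 + 5300) + v(-125)) = (-10472 + 156**2 + 31*156)/((-2902 + 5300) + (-7 - 125)**2) = (-10472 + 24336 + 4836)/(2398 + (-132)**2) = 18700/(2398 + 17424) = 18700/19822 = 18700*(1/19822) = 50/53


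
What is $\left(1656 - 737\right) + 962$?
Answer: $1881$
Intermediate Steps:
$\left(1656 - 737\right) + 962 = 919 + 962 = 1881$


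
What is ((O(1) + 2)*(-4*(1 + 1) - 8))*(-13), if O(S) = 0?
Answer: 416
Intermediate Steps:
((O(1) + 2)*(-4*(1 + 1) - 8))*(-13) = ((0 + 2)*(-4*(1 + 1) - 8))*(-13) = (2*(-4*2 - 8))*(-13) = (2*(-8 - 8))*(-13) = (2*(-16))*(-13) = -32*(-13) = 416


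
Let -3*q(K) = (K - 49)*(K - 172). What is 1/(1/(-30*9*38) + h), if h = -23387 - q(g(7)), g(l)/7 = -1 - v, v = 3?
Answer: -10260/187282621 ≈ -5.4784e-5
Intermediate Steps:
g(l) = -28 (g(l) = 7*(-1 - 1*3) = 7*(-1 - 3) = 7*(-4) = -28)
q(K) = -(-172 + K)*(-49 + K)/3 (q(K) = -(K - 49)*(K - 172)/3 = -(-49 + K)*(-172 + K)/3 = -(-172 + K)*(-49 + K)/3)
h = -54761/3 (h = -23387 - (-8428/3 - 1/3*(-28)**2 + (221/3)*(-28)) = -23387 - (-8428/3 - 1/3*784 - 6188/3) = -23387 - (-8428/3 - 784/3 - 6188/3) = -23387 - 1*(-15400/3) = -23387 + 15400/3 = -54761/3 ≈ -18254.)
1/(1/(-30*9*38) + h) = 1/(1/(-30*9*38) - 54761/3) = 1/(1/(-270*38) - 54761/3) = 1/(1/(-10260) - 54761/3) = 1/(-1/10260 - 54761/3) = 1/(-187282621/10260) = -10260/187282621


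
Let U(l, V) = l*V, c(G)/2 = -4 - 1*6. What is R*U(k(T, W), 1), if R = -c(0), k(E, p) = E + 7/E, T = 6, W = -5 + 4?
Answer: 430/3 ≈ 143.33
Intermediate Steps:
W = -1
c(G) = -20 (c(G) = 2*(-4 - 1*6) = 2*(-4 - 6) = 2*(-10) = -20)
U(l, V) = V*l
R = 20 (R = -1*(-20) = 20)
R*U(k(T, W), 1) = 20*(1*(6 + 7/6)) = 20*(1*(43/6)) = 20*(43/6) = 430/3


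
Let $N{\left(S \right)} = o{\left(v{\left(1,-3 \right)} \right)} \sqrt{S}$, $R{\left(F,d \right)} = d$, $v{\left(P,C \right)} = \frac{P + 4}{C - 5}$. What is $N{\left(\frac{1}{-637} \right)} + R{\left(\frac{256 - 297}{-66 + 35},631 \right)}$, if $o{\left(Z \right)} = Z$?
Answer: $631 - \frac{5 i \sqrt{13}}{728} \approx 631.0 - 0.024763 i$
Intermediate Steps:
$v{\left(P,C \right)} = \frac{4 + P}{-5 + C}$
$N{\left(S \right)} = - \frac{5 \sqrt{S}}{8}$ ($N{\left(S \right)} = \frac{4 + 1}{-5 - 3} \sqrt{S} = \frac{1}{-8} \cdot 5 \sqrt{S} = \left(- \frac{1}{8}\right) 5 \sqrt{S} = - \frac{5 \sqrt{S}}{8}$)
$N{\left(\frac{1}{-637} \right)} + R{\left(\frac{256 - 297}{-66 + 35},631 \right)} = - \frac{5 \sqrt{\frac{1}{-637}}}{8} + 631 = - \frac{5 \sqrt{- \frac{1}{637}}}{8} + 631 = - \frac{5 \frac{i \sqrt{13}}{91}}{8} + 631 = - \frac{5 i \sqrt{13}}{728} + 631 = 631 - \frac{5 i \sqrt{13}}{728}$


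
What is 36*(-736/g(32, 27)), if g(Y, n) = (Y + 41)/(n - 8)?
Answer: -503424/73 ≈ -6896.2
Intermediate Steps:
g(Y, n) = (41 + Y)/(-8 + n)
36*(-736/g(32, 27)) = 36*(-736*(-8 + 27)/(41 + 32)) = 36*(-736/(73/19)) = 36*(-736/((1/19)*73)) = 36*(-736/73/19) = 36*(-736*19/73) = 36*(-13984/73) = -503424/73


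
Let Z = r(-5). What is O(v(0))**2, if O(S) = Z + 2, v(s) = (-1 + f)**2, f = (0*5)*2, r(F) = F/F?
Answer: 9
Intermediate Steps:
r(F) = 1
f = 0 (f = 0*2 = 0)
Z = 1
v(s) = 1 (v(s) = (-1 + 0)**2 = (-1)**2 = 1)
O(S) = 3 (O(S) = 1 + 2 = 3)
O(v(0))**2 = 3**2 = 9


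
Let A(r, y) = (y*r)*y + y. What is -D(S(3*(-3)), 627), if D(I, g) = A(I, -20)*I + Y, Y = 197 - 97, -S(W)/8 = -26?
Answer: -17301540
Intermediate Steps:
S(W) = 208 (S(W) = -8*(-26) = 208)
A(r, y) = y + r*y**2 (A(r, y) = (r*y)*y + y = r*y**2 + y = y + r*y**2)
Y = 100
D(I, g) = 100 + I*(-20 + 400*I) (D(I, g) = (-20*(1 + I*(-20)))*I + 100 = (-20*(1 - 20*I))*I + 100 = (-20 + 400*I)*I + 100 = I*(-20 + 400*I) + 100 = 100 + I*(-20 + 400*I))
-D(S(3*(-3)), 627) = -(100 + 20*208*(-1 + 20*208)) = -(100 + 20*208*(-1 + 4160)) = -(100 + 20*208*4159) = -(100 + 17301440) = -1*17301540 = -17301540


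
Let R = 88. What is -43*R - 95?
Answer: -3879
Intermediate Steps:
-43*R - 95 = -43*88 - 95 = -3784 - 95 = -3879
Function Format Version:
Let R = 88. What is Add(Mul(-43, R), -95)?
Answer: -3879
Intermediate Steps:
Add(Mul(-43, R), -95) = Add(Mul(-43, 88), -95) = Add(-3784, -95) = -3879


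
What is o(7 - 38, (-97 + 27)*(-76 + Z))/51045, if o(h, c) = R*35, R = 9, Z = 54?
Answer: 21/3403 ≈ 0.0061710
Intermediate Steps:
o(h, c) = 315 (o(h, c) = 9*35 = 315)
o(7 - 38, (-97 + 27)*(-76 + Z))/51045 = 315/51045 = 315*(1/51045) = 21/3403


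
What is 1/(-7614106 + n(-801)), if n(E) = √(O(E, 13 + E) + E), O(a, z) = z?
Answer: -7614106/57974610180825 - I*√1589/57974610180825 ≈ -1.3134e-7 - 6.8758e-13*I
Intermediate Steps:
n(E) = √(13 + 2*E) (n(E) = √((13 + E) + E) = √(13 + 2*E))
1/(-7614106 + n(-801)) = 1/(-7614106 + √(13 + 2*(-801))) = 1/(-7614106 + √(13 - 1602)) = 1/(-7614106 + √(-1589)) = 1/(-7614106 + I*√1589)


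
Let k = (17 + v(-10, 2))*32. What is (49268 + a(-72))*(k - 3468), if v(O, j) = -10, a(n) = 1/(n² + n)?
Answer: -204256851787/1278 ≈ -1.5983e+8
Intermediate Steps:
a(n) = 1/(n + n²)
k = 224 (k = (17 - 10)*32 = 7*32 = 224)
(49268 + a(-72))*(k - 3468) = (49268 + 1/((-72)*(1 - 72)))*(224 - 3468) = (49268 - 1/72/(-71))*(-3244) = (49268 - 1/72*(-1/71))*(-3244) = (49268 + 1/5112)*(-3244) = (251858017/5112)*(-3244) = -204256851787/1278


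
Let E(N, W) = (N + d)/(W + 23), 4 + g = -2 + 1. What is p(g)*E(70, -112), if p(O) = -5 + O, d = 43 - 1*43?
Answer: 700/89 ≈ 7.8652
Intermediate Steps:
g = -5 (g = -4 + (-2 + 1) = -4 - 1 = -5)
d = 0 (d = 43 - 43 = 0)
E(N, W) = N/(23 + W) (E(N, W) = (N + 0)/(W + 23) = N/(23 + W))
p(g)*E(70, -112) = (-5 - 5)*(70/(23 - 112)) = -700/(-89) = -700*(-1)/89 = -10*(-70/89) = 700/89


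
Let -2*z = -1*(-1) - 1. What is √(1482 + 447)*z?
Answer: 0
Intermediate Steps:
z = 0 (z = -(-1*(-1) - 1)/2 = -(1 - 1)/2 = -½*0 = 0)
√(1482 + 447)*z = √(1482 + 447)*0 = √1929*0 = 0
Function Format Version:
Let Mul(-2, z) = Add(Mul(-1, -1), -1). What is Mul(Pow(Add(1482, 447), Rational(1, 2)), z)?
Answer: 0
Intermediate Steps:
z = 0 (z = Mul(Rational(-1, 2), Add(Mul(-1, -1), -1)) = Mul(Rational(-1, 2), Add(1, -1)) = Mul(Rational(-1, 2), 0) = 0)
Mul(Pow(Add(1482, 447), Rational(1, 2)), z) = Mul(Pow(Add(1482, 447), Rational(1, 2)), 0) = Mul(Pow(1929, Rational(1, 2)), 0) = 0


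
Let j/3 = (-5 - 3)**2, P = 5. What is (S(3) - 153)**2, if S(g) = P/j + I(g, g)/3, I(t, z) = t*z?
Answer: 829152025/36864 ≈ 22492.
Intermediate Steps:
j = 192 (j = 3*(-5 - 3)**2 = 3*(-8)**2 = 3*64 = 192)
S(g) = 5/192 + g**2/3 (S(g) = 5/192 + (g*g)/3 = 5*(1/192) + g**2*(1/3) = 5/192 + g**2/3)
(S(3) - 153)**2 = ((5/192 + (1/3)*3**2) - 153)**2 = ((5/192 + (1/3)*9) - 153)**2 = ((5/192 + 3) - 153)**2 = (581/192 - 153)**2 = (-28795/192)**2 = 829152025/36864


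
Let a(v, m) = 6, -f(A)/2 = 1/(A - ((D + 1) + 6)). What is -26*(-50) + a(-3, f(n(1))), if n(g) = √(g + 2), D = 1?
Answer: 1306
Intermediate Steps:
n(g) = √(2 + g)
f(A) = -2/(-8 + A) (f(A) = -2/(A - ((1 + 1) + 6)) = -2/(A - (2 + 6)) = -2/(A - 1*8) = -2/(A - 8) = -2/(-8 + A))
-26*(-50) + a(-3, f(n(1))) = -26*(-50) + 6 = 1300 + 6 = 1306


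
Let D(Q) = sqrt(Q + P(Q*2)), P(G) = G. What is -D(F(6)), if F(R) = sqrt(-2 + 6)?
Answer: -sqrt(6) ≈ -2.4495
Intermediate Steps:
F(R) = 2 (F(R) = sqrt(4) = 2)
D(Q) = sqrt(3)*sqrt(Q) (D(Q) = sqrt(Q + Q*2) = sqrt(Q + 2*Q) = sqrt(3*Q) = sqrt(3)*sqrt(Q))
-D(F(6)) = -sqrt(3)*sqrt(2) = -sqrt(6)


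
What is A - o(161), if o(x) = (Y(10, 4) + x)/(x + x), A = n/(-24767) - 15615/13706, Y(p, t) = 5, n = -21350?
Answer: -6189597153/7807499546 ≈ -0.79278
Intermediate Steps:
A = -94113605/339456502 (A = -21350/(-24767) - 15615/13706 = -21350*(-1/24767) - 15615*1/13706 = 21350/24767 - 15615/13706 = -94113605/339456502 ≈ -0.27725)
o(x) = (5 + x)/(2*x) (o(x) = (5 + x)/(x + x) = (5 + x)/((2*x)) = (5 + x)*(1/(2*x)) = (5 + x)/(2*x))
A - o(161) = -94113605/339456502 - (5 + 161)/(2*161) = -94113605/339456502 - 166/(2*161) = -94113605/339456502 - 1*83/161 = -94113605/339456502 - 83/161 = -6189597153/7807499546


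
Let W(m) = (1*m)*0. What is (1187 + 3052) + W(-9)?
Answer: 4239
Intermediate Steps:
W(m) = 0 (W(m) = m*0 = 0)
(1187 + 3052) + W(-9) = (1187 + 3052) + 0 = 4239 + 0 = 4239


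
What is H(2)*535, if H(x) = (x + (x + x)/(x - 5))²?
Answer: 2140/9 ≈ 237.78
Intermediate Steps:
H(x) = (x + 2*x/(-5 + x))² (H(x) = (x + (2*x)/(-5 + x))² = (x + 2*x/(-5 + x))²)
H(2)*535 = (2²*(-3 + 2)²/(-5 + 2)²)*535 = (4*(-1)²/(-3)²)*535 = (4*(⅑)*1)*535 = (4/9)*535 = 2140/9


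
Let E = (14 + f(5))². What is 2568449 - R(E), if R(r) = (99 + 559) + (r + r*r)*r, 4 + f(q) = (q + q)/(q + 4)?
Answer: 356529416831/531441 ≈ 6.7087e+5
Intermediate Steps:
f(q) = -4 + 2*q/(4 + q) (f(q) = -4 + (q + q)/(q + 4) = -4 + (2*q)/(4 + q) = -4 + 2*q/(4 + q))
E = 10000/81 (E = (14 + 2*(-8 - 1*5)/(4 + 5))² = (14 + 2*(-8 - 5)/9)² = (14 + 2*(⅑)*(-13))² = (14 - 26/9)² = (100/9)² = 10000/81 ≈ 123.46)
R(r) = 658 + r*(r + r²) (R(r) = 658 + (r + r²)*r = 658 + r*(r + r²))
2568449 - R(E) = 2568449 - (658 + (10000/81)² + (10000/81)³) = 2568449 - (658 + 100000000/6561 + 1000000000000/531441) = 2568449 - 1*1008449688178/531441 = 2568449 - 1008449688178/531441 = 356529416831/531441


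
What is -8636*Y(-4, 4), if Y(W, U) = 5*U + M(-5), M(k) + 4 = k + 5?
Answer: -138176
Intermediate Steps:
M(k) = 1 + k (M(k) = -4 + (k + 5) = -4 + (5 + k) = 1 + k)
Y(W, U) = -4 + 5*U (Y(W, U) = 5*U + (1 - 5) = 5*U - 4 = -4 + 5*U)
-8636*Y(-4, 4) = -8636*(-4 + 5*4) = -8636*(-4 + 20) = -8636*16 = -138176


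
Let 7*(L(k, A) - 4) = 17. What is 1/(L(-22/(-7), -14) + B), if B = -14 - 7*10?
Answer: -7/543 ≈ -0.012891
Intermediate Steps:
L(k, A) = 45/7 (L(k, A) = 4 + (1/7)*17 = 4 + 17/7 = 45/7)
B = -84 (B = -14 - 70 = -84)
1/(L(-22/(-7), -14) + B) = 1/(45/7 - 84) = 1/(-543/7) = -7/543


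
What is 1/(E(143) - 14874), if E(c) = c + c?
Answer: -1/14588 ≈ -6.8550e-5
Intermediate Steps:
E(c) = 2*c
1/(E(143) - 14874) = 1/(2*143 - 14874) = 1/(286 - 14874) = 1/(-14588) = -1/14588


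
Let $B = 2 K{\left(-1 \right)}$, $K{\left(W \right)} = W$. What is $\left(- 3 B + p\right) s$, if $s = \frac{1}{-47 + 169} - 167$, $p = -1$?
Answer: $- \frac{101865}{122} \approx -834.96$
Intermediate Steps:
$B = -2$ ($B = 2 \left(-1\right) = -2$)
$s = - \frac{20373}{122}$ ($s = \frac{1}{122} - 167 = - \frac{20373}{122} \approx -166.99$)
$\left(- 3 B + p\right) s = \left(\left(-3\right) \left(-2\right) - 1\right) \left(- \frac{20373}{122}\right) = \left(6 - 1\right) \left(- \frac{20373}{122}\right) = 5 \left(- \frac{20373}{122}\right) = - \frac{101865}{122}$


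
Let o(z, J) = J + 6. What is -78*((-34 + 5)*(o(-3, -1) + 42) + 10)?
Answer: 105534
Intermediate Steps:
o(z, J) = 6 + J
-78*((-34 + 5)*(o(-3, -1) + 42) + 10) = -78*((-34 + 5)*((6 - 1) + 42) + 10) = -78*(-29*(5 + 42) + 10) = -78*(-29*47 + 10) = -78*(-1363 + 10) = -78*(-1353) = 105534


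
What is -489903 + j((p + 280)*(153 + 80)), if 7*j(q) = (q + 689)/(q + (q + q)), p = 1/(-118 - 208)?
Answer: -72934815869040/148876049 ≈ -4.8990e+5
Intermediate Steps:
p = -1/326 (p = 1/(-326) = -1/326 ≈ -0.0030675)
j(q) = (689 + q)/(21*q) (j(q) = ((q + 689)/(q + (q + q)))/7 = ((689 + q)/(q + 2*q))/7 = ((689 + q)/((3*q)))/7 = ((689 + q)*(1/(3*q)))/7 = ((689 + q)/(3*q))/7 = (689 + q)/(21*q))
-489903 + j((p + 280)*(153 + 80)) = -489903 + (689 + (-1/326 + 280)*(153 + 80))/(21*(((-1/326 + 280)*(153 + 80)))) = -489903 + (689 + (91279/326)*233)/(21*(((91279/326)*233))) = -489903 + (689 + 21268007/326)/(21*(21268007/326)) = -489903 + (1/21)*(326/21268007)*(21492621/326) = -489903 + 7164207/148876049 = -72934815869040/148876049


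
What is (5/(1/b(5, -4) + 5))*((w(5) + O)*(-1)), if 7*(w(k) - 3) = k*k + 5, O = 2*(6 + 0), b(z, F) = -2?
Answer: -150/7 ≈ -21.429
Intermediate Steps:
O = 12 (O = 2*6 = 12)
w(k) = 26/7 + k²/7 (w(k) = 3 + (k*k + 5)/7 = 3 + (k² + 5)/7 = 3 + (5 + k²)/7 = 3 + (5/7 + k²/7) = 26/7 + k²/7)
(5/(1/b(5, -4) + 5))*((w(5) + O)*(-1)) = (5/(1/(-2) + 5))*(((26/7 + (⅐)*5²) + 12)*(-1)) = (5/(1*(-½) + 5))*(((26/7 + (⅐)*25) + 12)*(-1)) = (5/(-½ + 5))*(((26/7 + 25/7) + 12)*(-1)) = (5/(9/2))*((51/7 + 12)*(-1)) = ((2/9)*5)*((135/7)*(-1)) = (10/9)*(-135/7) = -150/7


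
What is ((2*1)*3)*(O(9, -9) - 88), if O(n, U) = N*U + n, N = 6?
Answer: -798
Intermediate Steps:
O(n, U) = n + 6*U (O(n, U) = 6*U + n = n + 6*U)
((2*1)*3)*(O(9, -9) - 88) = ((2*1)*3)*((9 + 6*(-9)) - 88) = (2*3)*((9 - 54) - 88) = 6*(-45 - 88) = 6*(-133) = -798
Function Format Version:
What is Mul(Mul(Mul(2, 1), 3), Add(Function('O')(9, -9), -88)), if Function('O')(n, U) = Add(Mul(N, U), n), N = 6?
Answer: -798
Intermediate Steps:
Function('O')(n, U) = Add(n, Mul(6, U)) (Function('O')(n, U) = Add(Mul(6, U), n) = Add(n, Mul(6, U)))
Mul(Mul(Mul(2, 1), 3), Add(Function('O')(9, -9), -88)) = Mul(Mul(Mul(2, 1), 3), Add(Add(9, Mul(6, -9)), -88)) = Mul(Mul(2, 3), Add(Add(9, -54), -88)) = Mul(6, Add(-45, -88)) = Mul(6, -133) = -798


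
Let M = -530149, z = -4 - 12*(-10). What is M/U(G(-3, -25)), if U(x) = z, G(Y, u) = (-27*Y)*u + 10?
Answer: -18281/4 ≈ -4570.3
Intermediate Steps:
G(Y, u) = 10 - 27*Y*u (G(Y, u) = -27*Y*u + 10 = 10 - 27*Y*u)
z = 116 (z = -4 + 120 = 116)
U(x) = 116
M/U(G(-3, -25)) = -530149/116 = -530149*1/116 = -18281/4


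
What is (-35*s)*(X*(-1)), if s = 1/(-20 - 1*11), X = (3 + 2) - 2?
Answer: -105/31 ≈ -3.3871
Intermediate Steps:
X = 3 (X = 5 - 2 = 3)
s = -1/31 (s = 1/(-20 - 11) = 1/(-31) = -1/31 ≈ -0.032258)
(-35*s)*(X*(-1)) = (-35*(-1/31))*(3*(-1)) = (35/31)*(-3) = -105/31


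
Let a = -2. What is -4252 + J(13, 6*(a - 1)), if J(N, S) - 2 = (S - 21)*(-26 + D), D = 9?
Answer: -3587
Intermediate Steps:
J(N, S) = 359 - 17*S (J(N, S) = 2 + (S - 21)*(-26 + 9) = 2 + (-21 + S)*(-17) = 2 + (357 - 17*S) = 359 - 17*S)
-4252 + J(13, 6*(a - 1)) = -4252 + (359 - 102*(-2 - 1)) = -4252 + (359 - 102*(-3)) = -4252 + (359 - 17*(-18)) = -4252 + (359 + 306) = -4252 + 665 = -3587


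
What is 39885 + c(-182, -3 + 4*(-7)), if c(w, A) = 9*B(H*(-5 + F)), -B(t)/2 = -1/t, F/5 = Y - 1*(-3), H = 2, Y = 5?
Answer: 1395984/35 ≈ 39885.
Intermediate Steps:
F = 40 (F = 5*(5 - 1*(-3)) = 5*(5 + 3) = 5*8 = 40)
B(t) = 2/t (B(t) = -(-2)/t = 2/t)
c(w, A) = 9/35 (c(w, A) = 9*(2/((2*(-5 + 40)))) = 9*(2/((2*35))) = 9*(2/70) = 9*(2*(1/70)) = 9*(1/35) = 9/35)
39885 + c(-182, -3 + 4*(-7)) = 39885 + 9/35 = 1395984/35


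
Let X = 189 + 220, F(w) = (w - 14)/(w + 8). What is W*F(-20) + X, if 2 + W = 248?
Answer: 1106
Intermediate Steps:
F(w) = (-14 + w)/(8 + w)
X = 409
W = 246 (W = -2 + 248 = 246)
W*F(-20) + X = 246*((-14 - 20)/(8 - 20)) + 409 = 246*(-34/(-12)) + 409 = 246*(-1/12*(-34)) + 409 = 246*(17/6) + 409 = 697 + 409 = 1106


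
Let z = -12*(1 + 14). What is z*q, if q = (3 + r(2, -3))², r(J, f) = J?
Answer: -4500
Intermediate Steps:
z = -180 (z = -12*15 = -180)
q = 25 (q = (3 + 2)² = 5² = 25)
z*q = -180*25 = -4500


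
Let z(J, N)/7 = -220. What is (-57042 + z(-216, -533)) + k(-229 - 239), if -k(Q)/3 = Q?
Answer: -57178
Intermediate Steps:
k(Q) = -3*Q
z(J, N) = -1540 (z(J, N) = 7*(-220) = -1540)
(-57042 + z(-216, -533)) + k(-229 - 239) = (-57042 - 1540) - 3*(-229 - 239) = -58582 - 3*(-468) = -58582 + 1404 = -57178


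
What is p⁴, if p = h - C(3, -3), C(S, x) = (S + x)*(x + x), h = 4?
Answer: 256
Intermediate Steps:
C(S, x) = 2*x*(S + x) (C(S, x) = (S + x)*(2*x) = 2*x*(S + x))
p = 4 (p = 4 - 2*(-3)*(3 - 3) = 4 - 2*(-3)*0 = 4 - 1*0 = 4 + 0 = 4)
p⁴ = 4⁴ = 256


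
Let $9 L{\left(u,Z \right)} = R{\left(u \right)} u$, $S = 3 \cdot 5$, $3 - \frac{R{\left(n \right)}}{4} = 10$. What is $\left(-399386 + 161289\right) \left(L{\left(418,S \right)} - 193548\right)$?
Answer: $\frac{417535470692}{9} \approx 4.6393 \cdot 10^{10}$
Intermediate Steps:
$R{\left(n \right)} = -28$ ($R{\left(n \right)} = 12 - 40 = -28$)
$S = 15$
$L{\left(u,Z \right)} = - \frac{28 u}{9}$ ($L{\left(u,Z \right)} = \frac{\left(-28\right) u}{9} = - \frac{28 u}{9}$)
$\left(-399386 + 161289\right) \left(L{\left(418,S \right)} - 193548\right) = \left(-399386 + 161289\right) \left(\left(- \frac{28}{9}\right) 418 - 193548\right) = - 238097 \left(- \frac{11704}{9} - 193548\right) = \left(-238097\right) \left(- \frac{1753636}{9}\right) = \frac{417535470692}{9}$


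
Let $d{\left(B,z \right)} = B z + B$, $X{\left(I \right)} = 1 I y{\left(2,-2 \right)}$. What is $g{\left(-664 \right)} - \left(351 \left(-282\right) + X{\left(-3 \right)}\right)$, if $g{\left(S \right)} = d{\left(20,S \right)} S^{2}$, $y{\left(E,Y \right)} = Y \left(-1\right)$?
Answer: $-5846181972$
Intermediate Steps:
$y{\left(E,Y \right)} = - Y$
$X{\left(I \right)} = 2 I$ ($X{\left(I \right)} = 1 I \left(\left(-1\right) \left(-2\right)\right) = I 2 = 2 I$)
$d{\left(B,z \right)} = B + B z$
$g{\left(S \right)} = S^{2} \left(20 + 20 S\right)$ ($g{\left(S \right)} = 20 \left(1 + S\right) S^{2} = \left(20 + 20 S\right) S^{2} = S^{2} \left(20 + 20 S\right)$)
$g{\left(-664 \right)} - \left(351 \left(-282\right) + X{\left(-3 \right)}\right) = 20 \left(-664\right)^{2} \left(1 - 664\right) - \left(351 \left(-282\right) + 2 \left(-3\right)\right) = 20 \cdot 440896 \left(-663\right) - \left(-98982 - 6\right) = -5846280960 - -98988 = -5846280960 + 98988 = -5846181972$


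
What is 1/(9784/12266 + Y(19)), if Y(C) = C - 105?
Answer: -6133/522546 ≈ -0.011737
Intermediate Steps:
Y(C) = -105 + C
1/(9784/12266 + Y(19)) = 1/(9784/12266 + (-105 + 19)) = 1/(9784*(1/12266) - 86) = 1/(4892/6133 - 86) = 1/(-522546/6133) = -6133/522546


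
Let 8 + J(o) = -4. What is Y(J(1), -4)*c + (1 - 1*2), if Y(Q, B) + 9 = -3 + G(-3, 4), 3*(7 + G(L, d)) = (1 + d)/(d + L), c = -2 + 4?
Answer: -107/3 ≈ -35.667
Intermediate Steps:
J(o) = -12 (J(o) = -8 - 4 = -12)
c = 2
G(L, d) = -7 + (1 + d)/(3*(L + d)) (G(L, d) = -7 + ((1 + d)/(d + L))/3 = -7 + ((1 + d)/(L + d))/3 = -7 + (1 + d)/(3*(L + d)))
Y(Q, B) = -52/3 (Y(Q, B) = -9 + (-3 + (1 - 21*(-3) - 20*4)/(3*(-3 + 4))) = -9 + (-3 + (⅓)*(1 + 63 - 80)/1) = -9 + (-3 + (⅓)*1*(-16)) = -9 + (-3 - 16/3) = -9 - 25/3 = -52/3)
Y(J(1), -4)*c + (1 - 1*2) = -52/3*2 + (1 - 1*2) = -104/3 + (1 - 2) = -104/3 - 1 = -107/3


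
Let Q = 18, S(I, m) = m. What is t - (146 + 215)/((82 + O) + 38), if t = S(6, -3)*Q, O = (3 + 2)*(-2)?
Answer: -6301/110 ≈ -57.282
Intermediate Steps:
O = -10 (O = 5*(-2) = -10)
t = -54 (t = -3*18 = -54)
t - (146 + 215)/((82 + O) + 38) = -54 - (146 + 215)/((82 - 10) + 38) = -54 - 361/(72 + 38) = -54 - 361/110 = -6301/110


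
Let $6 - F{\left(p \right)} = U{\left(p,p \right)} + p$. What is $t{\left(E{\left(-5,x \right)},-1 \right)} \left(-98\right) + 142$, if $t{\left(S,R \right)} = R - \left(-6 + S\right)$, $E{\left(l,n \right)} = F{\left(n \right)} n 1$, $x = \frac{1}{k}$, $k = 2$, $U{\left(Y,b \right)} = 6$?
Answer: $- \frac{745}{2} \approx -372.5$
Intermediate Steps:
$x = \frac{1}{2} \approx 0.5$
$F{\left(p \right)} = - p$ ($F{\left(p \right)} = 6 - \left(6 + p\right) = - p$)
$E{\left(l,n \right)} = - n^{2}$ ($E{\left(l,n \right)} = - n n 1 = - n^{2} \cdot 1 = - n^{2}$)
$t{\left(S,R \right)} = 6 + R - S$
$t{\left(E{\left(-5,x \right)},-1 \right)} \left(-98\right) + 142 = \left(6 - 1 - - \frac{1}{4}\right) \left(-98\right) + 142 = \left(6 - 1 + \frac{1}{4}\right) \left(-98\right) + 142 = \frac{21}{4} \left(-98\right) + 142 = - \frac{1029}{2} + 142 = - \frac{745}{2}$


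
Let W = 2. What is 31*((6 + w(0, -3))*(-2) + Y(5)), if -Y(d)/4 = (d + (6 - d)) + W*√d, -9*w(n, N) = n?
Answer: -1116 - 248*√5 ≈ -1670.5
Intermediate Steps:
w(n, N) = -n/9
Y(d) = -24 - 8*√d (Y(d) = -4*((d + (6 - d)) + 2*√d) = -4*(6 + 2*√d) = -24 - 8*√d)
31*((6 + w(0, -3))*(-2) + Y(5)) = 31*((6 - ⅑*0)*(-2) + (-24 - 8*√5)) = 31*((6 + 0)*(-2) + (-24 - 8*√5)) = 31*(6*(-2) + (-24 - 8*√5)) = 31*(-12 + (-24 - 8*√5)) = 31*(-36 - 8*√5) = -1116 - 248*√5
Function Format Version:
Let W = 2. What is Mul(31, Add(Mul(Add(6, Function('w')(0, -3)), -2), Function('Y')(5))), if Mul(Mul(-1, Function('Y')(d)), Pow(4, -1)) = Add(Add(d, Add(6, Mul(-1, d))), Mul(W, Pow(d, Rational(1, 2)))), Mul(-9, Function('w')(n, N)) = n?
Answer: Add(-1116, Mul(-248, Pow(5, Rational(1, 2)))) ≈ -1670.5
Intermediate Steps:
Function('w')(n, N) = Mul(Rational(-1, 9), n)
Function('Y')(d) = Add(-24, Mul(-8, Pow(d, Rational(1, 2)))) (Function('Y')(d) = Mul(-4, Add(Add(d, Add(6, Mul(-1, d))), Mul(2, Pow(d, Rational(1, 2))))) = Mul(-4, Add(6, Mul(2, Pow(d, Rational(1, 2))))) = Add(-24, Mul(-8, Pow(d, Rational(1, 2)))))
Mul(31, Add(Mul(Add(6, Function('w')(0, -3)), -2), Function('Y')(5))) = Mul(31, Add(Mul(Add(6, Mul(Rational(-1, 9), 0)), -2), Add(-24, Mul(-8, Pow(5, Rational(1, 2)))))) = Mul(31, Add(Mul(Add(6, 0), -2), Add(-24, Mul(-8, Pow(5, Rational(1, 2)))))) = Mul(31, Add(Mul(6, -2), Add(-24, Mul(-8, Pow(5, Rational(1, 2)))))) = Mul(31, Add(-12, Add(-24, Mul(-8, Pow(5, Rational(1, 2)))))) = Mul(31, Add(-36, Mul(-8, Pow(5, Rational(1, 2))))) = Add(-1116, Mul(-248, Pow(5, Rational(1, 2))))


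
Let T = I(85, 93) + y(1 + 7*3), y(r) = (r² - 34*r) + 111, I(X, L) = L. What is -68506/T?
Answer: 34253/30 ≈ 1141.8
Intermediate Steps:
y(r) = 111 + r² - 34*r
T = -60 (T = 93 + (111 + (1 + 7*3)² - 34*(1 + 7*3)) = 93 + (111 + (1 + 21)² - 34*(1 + 21)) = 93 + (111 + 22² - 34*22) = 93 + (111 + 484 - 748) = 93 - 153 = -60)
-68506/T = -68506/(-60) = -68506*(-1/60) = 34253/30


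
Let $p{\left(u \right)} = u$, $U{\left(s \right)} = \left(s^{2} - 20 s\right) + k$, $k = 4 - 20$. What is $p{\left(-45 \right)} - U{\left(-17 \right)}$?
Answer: $-658$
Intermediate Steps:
$k = -16$ ($k = 4 - 20 = -16$)
$U{\left(s \right)} = -16 + s^{2} - 20 s$ ($U{\left(s \right)} = \left(s^{2} - 20 s\right) - 16 = -16 + s^{2} - 20 s$)
$p{\left(-45 \right)} - U{\left(-17 \right)} = -45 - \left(-16 + \left(-17\right)^{2} - -340\right) = -45 - \left(-16 + 289 + 340\right) = -45 - 613 = -658$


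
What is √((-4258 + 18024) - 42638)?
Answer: 6*I*√802 ≈ 169.92*I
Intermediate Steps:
√((-4258 + 18024) - 42638) = √(13766 - 42638) = √(-28872) = 6*I*√802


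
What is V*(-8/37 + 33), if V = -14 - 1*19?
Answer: -40029/37 ≈ -1081.9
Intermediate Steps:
V = -33 (V = -14 - 19 = -33)
V*(-8/37 + 33) = -33*(-8/37 + 33) = -33*1213/37 = -40029/37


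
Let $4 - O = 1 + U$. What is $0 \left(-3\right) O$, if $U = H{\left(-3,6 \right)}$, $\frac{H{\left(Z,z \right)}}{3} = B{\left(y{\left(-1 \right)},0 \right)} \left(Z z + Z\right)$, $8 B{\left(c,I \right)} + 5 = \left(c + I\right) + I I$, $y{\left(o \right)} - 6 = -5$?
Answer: $0$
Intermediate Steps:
$y{\left(o \right)} = 1$ ($y{\left(o \right)} = 6 - 5 = 1$)
$B{\left(c,I \right)} = - \frac{5}{8} + \frac{I}{8} + \frac{c}{8} + \frac{I^{2}}{8}$ ($B{\left(c,I \right)} = - \frac{5}{8} + \frac{\left(c + I\right) + I I}{8} = - \frac{5}{8} + \frac{\left(I + c\right) + I^{2}}{8} = - \frac{5}{8} + \frac{I + c + I^{2}}{8} = - \frac{5}{8} + \left(\frac{I}{8} + \frac{c}{8} + \frac{I^{2}}{8}\right) = - \frac{5}{8} + \frac{I}{8} + \frac{c}{8} + \frac{I^{2}}{8}$)
$H{\left(Z,z \right)} = - \frac{3 Z}{2} - \frac{3 Z z}{2}$ ($H{\left(Z,z \right)} = 3 \left(- \frac{5}{8} + \frac{1}{8} \cdot 0 + \frac{1}{8} \cdot 1 + \frac{0^{2}}{8}\right) \left(Z z + Z\right) = 3 \left(- \frac{5}{8} + 0 + \frac{1}{8} + \frac{1}{8} \cdot 0\right) \left(Z + Z z\right) = 3 \left(- \frac{5}{8} + 0 + \frac{1}{8} + 0\right) \left(Z + Z z\right) = 3 \left(- \frac{Z + Z z}{2}\right) = 3 \left(- \frac{Z}{2} - \frac{Z z}{2}\right) = - \frac{3 Z}{2} - \frac{3 Z z}{2}$)
$U = \frac{63}{2}$ ($U = \left(- \frac{3}{2}\right) \left(-3\right) \left(1 + 6\right) = \left(- \frac{3}{2}\right) \left(-3\right) 7 = \frac{63}{2} \approx 31.5$)
$O = - \frac{57}{2}$ ($O = 4 - \left(1 + \frac{63}{2}\right) = 4 - \frac{65}{2} = - \frac{57}{2} \approx -28.5$)
$0 \left(-3\right) O = 0 \left(-3\right) \left(- \frac{57}{2}\right) = 0 \left(- \frac{57}{2}\right) = 0$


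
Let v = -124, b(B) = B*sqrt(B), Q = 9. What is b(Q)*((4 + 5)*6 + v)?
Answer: -1890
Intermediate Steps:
b(B) = B**(3/2)
b(Q)*((4 + 5)*6 + v) = 9**(3/2)*((4 + 5)*6 - 124) = 27*(9*6 - 124) = 27*(54 - 124) = 27*(-70) = -1890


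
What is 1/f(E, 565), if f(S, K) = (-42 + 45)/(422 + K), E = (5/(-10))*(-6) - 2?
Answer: 329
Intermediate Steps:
E = 1 (E = (5*(-⅒))*(-6) - 2 = -½*(-6) - 2 = 3 - 2 = 1)
f(S, K) = 3/(422 + K)
1/f(E, 565) = 1/(3/(422 + 565)) = 1/(3/987) = 1/(3*(1/987)) = 1/(1/329) = 329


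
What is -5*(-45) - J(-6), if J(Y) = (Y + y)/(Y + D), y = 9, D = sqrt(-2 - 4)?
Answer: 1578/7 + I*sqrt(6)/14 ≈ 225.43 + 0.17496*I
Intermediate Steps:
D = I*sqrt(6) (D = sqrt(-6) = I*sqrt(6) ≈ 2.4495*I)
J(Y) = (9 + Y)/(Y + I*sqrt(6)) (J(Y) = (Y + 9)/(Y + I*sqrt(6)) = (9 + Y)/(Y + I*sqrt(6)))
-5*(-45) - J(-6) = -5*(-45) - (9 - 6)/(-6 + I*sqrt(6)) = 225 - 3/(-6 + I*sqrt(6))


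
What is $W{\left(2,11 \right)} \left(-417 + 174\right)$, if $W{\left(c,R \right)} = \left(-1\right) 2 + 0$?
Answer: $486$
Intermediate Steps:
$W{\left(c,R \right)} = -2$ ($W{\left(c,R \right)} = -2 + 0 = -2$)
$W{\left(2,11 \right)} \left(-417 + 174\right) = - 2 \left(-417 + 174\right) = \left(-2\right) \left(-243\right) = 486$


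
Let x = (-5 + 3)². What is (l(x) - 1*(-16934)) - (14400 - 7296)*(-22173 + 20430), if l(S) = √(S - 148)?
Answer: 12399206 + 12*I ≈ 1.2399e+7 + 12.0*I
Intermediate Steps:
x = 4 (x = (-2)² = 4)
l(S) = √(-148 + S)
(l(x) - 1*(-16934)) - (14400 - 7296)*(-22173 + 20430) = (√(-148 + 4) - 1*(-16934)) - (14400 - 7296)*(-22173 + 20430) = (√(-144) + 16934) - 7104*(-1743) = (12*I + 16934) - 1*(-12382272) = (16934 + 12*I) + 12382272 = 12399206 + 12*I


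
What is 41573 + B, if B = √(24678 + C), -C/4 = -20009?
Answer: 41573 + √104714 ≈ 41897.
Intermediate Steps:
C = 80036 (C = -4*(-20009) = 80036)
B = √104714 (B = √(24678 + 80036) = √104714 ≈ 323.60)
41573 + B = 41573 + √104714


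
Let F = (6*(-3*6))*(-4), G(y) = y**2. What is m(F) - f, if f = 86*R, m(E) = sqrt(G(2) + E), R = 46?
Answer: -3956 + 2*sqrt(109) ≈ -3935.1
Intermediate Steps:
F = 432 (F = (6*(-18))*(-4) = -108*(-4) = 432)
m(E) = sqrt(4 + E) (m(E) = sqrt(2**2 + E) = sqrt(4 + E))
f = 3956 (f = 86*46 = 3956)
m(F) - f = sqrt(4 + 432) - 1*3956 = sqrt(436) - 3956 = 2*sqrt(109) - 3956 = -3956 + 2*sqrt(109)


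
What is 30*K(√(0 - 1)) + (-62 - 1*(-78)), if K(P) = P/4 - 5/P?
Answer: 16 + 315*I/2 ≈ 16.0 + 157.5*I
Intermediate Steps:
K(P) = -5/P + P/4 (K(P) = P*(¼) - 5/P = P/4 - 5/P = -5/P + P/4)
30*K(√(0 - 1)) + (-62 - 1*(-78)) = 30*(-5/√(0 - 1) + √(0 - 1)/4) + (-62 - 1*(-78)) = 30*(-5*(-I) + √(-1)/4) + (-62 + 78) = 30*(-5*(-I) + I/4) + 16 = 30*(-(-5)*I + I/4) + 16 = 30*(5*I + I/4) + 16 = 30*(21*I/4) + 16 = 315*I/2 + 16 = 16 + 315*I/2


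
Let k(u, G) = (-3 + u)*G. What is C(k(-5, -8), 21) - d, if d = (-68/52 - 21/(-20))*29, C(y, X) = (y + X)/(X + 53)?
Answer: 82941/9620 ≈ 8.6217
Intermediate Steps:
k(u, G) = G*(-3 + u)
C(y, X) = (X + y)/(53 + X)
d = -1943/260 (d = (-68*1/52 - 21*(-1/20))*29 = (-17/13 + 21/20)*29 = -67/260*29 = -1943/260 ≈ -7.4731)
C(k(-5, -8), 21) - d = (21 - 8*(-3 - 5))/(53 + 21) - 1*(-1943/260) = (21 - 8*(-8))/74 + 1943/260 = (21 + 64)/74 + 1943/260 = (1/74)*85 + 1943/260 = 85/74 + 1943/260 = 82941/9620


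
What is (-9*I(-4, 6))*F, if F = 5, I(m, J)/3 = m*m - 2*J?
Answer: -540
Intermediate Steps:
I(m, J) = -6*J + 3*m² (I(m, J) = 3*(m*m - 2*J) = 3*(m² - 2*J) = -6*J + 3*m²)
(-9*I(-4, 6))*F = -9*(-6*6 + 3*(-4)²)*5 = -9*(-36 + 3*16)*5 = -9*(-36 + 48)*5 = -9*12*5 = -108*5 = -540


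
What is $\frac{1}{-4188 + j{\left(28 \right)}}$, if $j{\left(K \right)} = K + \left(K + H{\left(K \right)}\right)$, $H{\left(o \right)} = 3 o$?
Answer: $- \frac{1}{4048} \approx -0.00024704$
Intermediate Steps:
$j{\left(K \right)} = 5 K$ ($j{\left(K \right)} = K + \left(K + 3 K\right) = K + 4 K = 5 K$)
$\frac{1}{-4188 + j{\left(28 \right)}} = \frac{1}{-4188 + 5 \cdot 28} = \frac{1}{-4188 + 140} = \frac{1}{-4048} = - \frac{1}{4048}$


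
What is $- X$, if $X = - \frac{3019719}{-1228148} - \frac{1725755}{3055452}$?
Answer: $- \frac{888390488281}{469068407862} \approx -1.8939$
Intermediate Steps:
$X = \frac{888390488281}{469068407862}$ ($X = \left(-3019719\right) \left(- \frac{1}{1228148}\right) - \frac{1725755}{3055452} = \frac{3019719}{1228148} - \frac{1725755}{3055452} = \frac{888390488281}{469068407862} \approx 1.8939$)
$- X = \left(-1\right) \frac{888390488281}{469068407862} = - \frac{888390488281}{469068407862}$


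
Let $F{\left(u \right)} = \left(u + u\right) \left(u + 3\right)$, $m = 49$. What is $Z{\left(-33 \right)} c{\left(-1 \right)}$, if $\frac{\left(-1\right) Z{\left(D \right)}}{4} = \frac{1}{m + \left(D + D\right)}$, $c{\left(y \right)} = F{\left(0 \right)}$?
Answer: $0$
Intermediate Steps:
$F{\left(u \right)} = 2 u \left(3 + u\right)$
$c{\left(y \right)} = 0$ ($c{\left(y \right)} = 2 \cdot 0 \left(3 + 0\right) = 2 \cdot 0 \cdot 3 = 0$)
$Z{\left(D \right)} = - \frac{4}{49 + 2 D}$ ($Z{\left(D \right)} = - \frac{4}{49 + \left(D + D\right)} = - \frac{4}{49 + 2 D}$)
$Z{\left(-33 \right)} c{\left(-1 \right)} = - \frac{4}{49 + 2 \left(-33\right)} 0 = - \frac{4}{49 - 66} \cdot 0 = - \frac{4}{-17} \cdot 0 = \left(-4\right) \left(- \frac{1}{17}\right) 0 = \frac{4}{17} \cdot 0 = 0$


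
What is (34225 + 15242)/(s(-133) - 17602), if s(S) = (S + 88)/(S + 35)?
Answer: -4847766/1724951 ≈ -2.8104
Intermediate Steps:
s(S) = (88 + S)/(35 + S)
(34225 + 15242)/(s(-133) - 17602) = (34225 + 15242)/((88 - 133)/(35 - 133) - 17602) = 49467/(-45/(-98) - 17602) = 49467/(-1/98*(-45) - 17602) = 49467/(45/98 - 17602) = 49467/(-1724951/98) = 49467*(-98/1724951) = -4847766/1724951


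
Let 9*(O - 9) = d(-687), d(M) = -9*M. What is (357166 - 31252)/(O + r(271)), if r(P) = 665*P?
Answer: 325914/180911 ≈ 1.8015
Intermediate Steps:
O = 696 (O = 9 + (-9*(-687))/9 = 9 + (⅑)*6183 = 9 + 687 = 696)
(357166 - 31252)/(O + r(271)) = (357166 - 31252)/(696 + 665*271) = 325914/(696 + 180215) = 325914/180911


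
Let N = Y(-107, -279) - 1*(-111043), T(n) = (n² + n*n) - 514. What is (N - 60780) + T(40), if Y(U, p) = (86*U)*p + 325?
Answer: 2620632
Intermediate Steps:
Y(U, p) = 325 + 86*U*p (Y(U, p) = 86*U*p + 325 = 325 + 86*U*p)
T(n) = -514 + 2*n² (T(n) = (n² + n²) - 514 = 2*n² - 514 = -514 + 2*n²)
N = 2678726 (N = (325 + 86*(-107)*(-279)) - 1*(-111043) = (325 + 2567358) + 111043 = 2567683 + 111043 = 2678726)
(N - 60780) + T(40) = (2678726 - 60780) + (-514 + 2*40²) = 2617946 + (-514 + 2*1600) = 2617946 + (-514 + 3200) = 2617946 + 2686 = 2620632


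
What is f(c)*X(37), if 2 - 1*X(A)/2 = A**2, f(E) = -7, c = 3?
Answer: 19138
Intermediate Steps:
X(A) = 4 - 2*A**2
f(c)*X(37) = -7*(4 - 2*37**2) = -7*(4 - 2*1369) = -7*(4 - 2738) = -7*(-2734) = 19138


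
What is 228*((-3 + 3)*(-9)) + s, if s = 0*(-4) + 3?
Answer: 3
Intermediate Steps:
s = 3 (s = 0 + 3 = 3)
228*((-3 + 3)*(-9)) + s = 228*((-3 + 3)*(-9)) + 3 = 228*(0*(-9)) + 3 = 228*0 + 3 = 0 + 3 = 3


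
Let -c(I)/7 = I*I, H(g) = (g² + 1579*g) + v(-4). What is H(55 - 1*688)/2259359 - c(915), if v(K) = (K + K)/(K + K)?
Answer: 13241142272608/2259359 ≈ 5.8606e+6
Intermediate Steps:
v(K) = 1 (v(K) = (2*K)/((2*K)) = (2*K)*(1/(2*K)) = 1)
H(g) = 1 + g² + 1579*g (H(g) = (g² + 1579*g) + 1 = 1 + g² + 1579*g)
c(I) = -7*I² (c(I) = -7*I*I = -7*I²)
H(55 - 1*688)/2259359 - c(915) = (1 + (55 - 1*688)² + 1579*(55 - 1*688))/2259359 - (-7)*915² = (1 + (55 - 688)² + 1579*(55 - 688))*(1/2259359) - (-7)*837225 = (1 + (-633)² + 1579*(-633))*(1/2259359) - 1*(-5860575) = (1 + 400689 - 999507)*(1/2259359) + 5860575 = -598817*1/2259359 + 5860575 = -598817/2259359 + 5860575 = 13241142272608/2259359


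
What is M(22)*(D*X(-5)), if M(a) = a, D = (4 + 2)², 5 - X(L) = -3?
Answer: 6336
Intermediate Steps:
X(L) = 8 (X(L) = 5 - 1*(-3) = 5 + 3 = 8)
D = 36 (D = 6² = 36)
M(22)*(D*X(-5)) = 22*(36*8) = 22*288 = 6336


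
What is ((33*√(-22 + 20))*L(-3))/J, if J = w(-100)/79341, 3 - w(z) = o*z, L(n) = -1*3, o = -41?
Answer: 7854759*I*√2/4097 ≈ 2711.3*I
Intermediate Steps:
L(n) = -3
w(z) = 3 + 41*z (w(z) = 3 - (-41)*z = 3 + 41*z)
J = -4097/79341 (J = (3 + 41*(-100))/79341 = (3 - 4100)*(1/79341) = -4097*1/79341 = -4097/79341 ≈ -0.051638)
((33*√(-22 + 20))*L(-3))/J = ((33*√(-22 + 20))*(-3))/(-4097/79341) = ((33*√(-2))*(-3))*(-79341/4097) = ((33*(I*√2))*(-3))*(-79341/4097) = ((33*I*√2)*(-3))*(-79341/4097) = -99*I*√2*(-79341/4097) = 7854759*I*√2/4097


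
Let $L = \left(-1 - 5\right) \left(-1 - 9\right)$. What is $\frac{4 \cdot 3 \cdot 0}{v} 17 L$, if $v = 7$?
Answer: $0$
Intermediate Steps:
$L = 60$ ($L = \left(-6\right) \left(-10\right) = 60$)
$\frac{4 \cdot 3 \cdot 0}{v} 17 L = \frac{4 \cdot 3 \cdot 0}{7} \cdot 17 \cdot 60 = 12 \cdot 0 \cdot \frac{1}{7} \cdot 17 \cdot 60 = 0 \cdot \frac{1}{7} \cdot 17 \cdot 60 = 0 \cdot 17 \cdot 60 = 0 \cdot 60 = 0$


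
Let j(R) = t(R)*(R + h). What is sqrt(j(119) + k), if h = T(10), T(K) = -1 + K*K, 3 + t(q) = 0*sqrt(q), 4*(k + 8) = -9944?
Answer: 2*I*sqrt(787) ≈ 56.107*I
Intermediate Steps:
k = -2494 (k = -8 + (1/4)*(-9944) = -8 - 2486 = -2494)
t(q) = -3 (t(q) = -3 + 0*sqrt(q) = -3 + 0 = -3)
T(K) = -1 + K**2
h = 99 (h = -1 + 10**2 = -1 + 100 = 99)
j(R) = -297 - 3*R (j(R) = -3*(R + 99) = -3*(99 + R) = -297 - 3*R)
sqrt(j(119) + k) = sqrt((-297 - 3*119) - 2494) = sqrt((-297 - 357) - 2494) = sqrt(-654 - 2494) = sqrt(-3148) = 2*I*sqrt(787)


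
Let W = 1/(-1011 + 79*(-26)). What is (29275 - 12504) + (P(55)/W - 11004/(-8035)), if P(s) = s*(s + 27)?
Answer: -110934244261/8035 ≈ -1.3806e+7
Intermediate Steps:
P(s) = s*(27 + s)
W = -1/3065 (W = 1/(-1011 - 2054) = 1/(-3065) = -1/3065 ≈ -0.00032626)
(29275 - 12504) + (P(55)/W - 11004/(-8035)) = (29275 - 12504) + ((55*(27 + 55))/(-1/3065) - 11004/(-8035)) = 16771 + ((55*82)*(-3065) - 11004*(-1/8035)) = 16771 + (4510*(-3065) + 11004/8035) = 16771 + (-13823150 + 11004/8035) = 16771 - 111068999246/8035 = -110934244261/8035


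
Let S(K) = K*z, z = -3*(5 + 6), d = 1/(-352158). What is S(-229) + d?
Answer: 2661258005/352158 ≈ 7557.0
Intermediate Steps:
d = -1/352158 ≈ -2.8396e-6
z = -33 (z = -3*11 = -33)
S(K) = -33*K (S(K) = K*(-33) = -33*K)
S(-229) + d = -33*(-229) - 1/352158 = 7557 - 1/352158 = 2661258005/352158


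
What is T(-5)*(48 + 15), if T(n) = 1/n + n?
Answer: -1638/5 ≈ -327.60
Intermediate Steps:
T(n) = n + 1/n
T(-5)*(48 + 15) = (-5 + 1/(-5))*(48 + 15) = (-5 - 1/5)*63 = -26/5*63 = -1638/5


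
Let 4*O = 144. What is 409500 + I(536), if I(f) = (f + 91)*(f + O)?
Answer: 768144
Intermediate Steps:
O = 36 (O = (¼)*144 = 36)
I(f) = (36 + f)*(91 + f) (I(f) = (f + 91)*(f + 36) = (91 + f)*(36 + f) = (36 + f)*(91 + f))
409500 + I(536) = 409500 + (3276 + 536² + 127*536) = 409500 + (3276 + 287296 + 68072) = 409500 + 358644 = 768144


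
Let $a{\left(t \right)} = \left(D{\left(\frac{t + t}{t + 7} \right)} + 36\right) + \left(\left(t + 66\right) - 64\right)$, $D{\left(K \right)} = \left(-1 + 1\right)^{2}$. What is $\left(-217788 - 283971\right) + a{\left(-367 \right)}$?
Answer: $-502088$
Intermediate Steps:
$D{\left(K \right)} = 0$ ($D{\left(K \right)} = 0^{2} = 0$)
$a{\left(t \right)} = 38 + t$ ($a{\left(t \right)} = \left(0 + 36\right) + \left(\left(t + 66\right) - 64\right) = 36 + \left(\left(66 + t\right) - 64\right) = 36 + \left(2 + t\right) = 38 + t$)
$\left(-217788 - 283971\right) + a{\left(-367 \right)} = \left(-217788 - 283971\right) + \left(38 - 367\right) = -501759 - 329 = -502088$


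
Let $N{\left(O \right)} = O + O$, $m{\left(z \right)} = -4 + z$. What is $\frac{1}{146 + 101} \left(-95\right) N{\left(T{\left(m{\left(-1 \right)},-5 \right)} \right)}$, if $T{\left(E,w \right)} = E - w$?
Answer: $0$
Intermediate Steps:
$N{\left(O \right)} = 2 O$
$\frac{1}{146 + 101} \left(-95\right) N{\left(T{\left(m{\left(-1 \right)},-5 \right)} \right)} = \frac{1}{146 + 101} \left(-95\right) 2 \left(\left(-4 - 1\right) - -5\right) = \frac{1}{247} \left(-95\right) 2 \left(-5 + 5\right) = \frac{1}{247} \left(-95\right) 2 \cdot 0 = \left(- \frac{5}{13}\right) 0 = 0$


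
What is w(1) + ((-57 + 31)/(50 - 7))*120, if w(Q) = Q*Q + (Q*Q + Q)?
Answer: -2991/43 ≈ -69.558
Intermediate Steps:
w(Q) = Q + 2*Q² (w(Q) = Q² + (Q² + Q) = Q² + (Q + Q²) = Q + 2*Q²)
w(1) + ((-57 + 31)/(50 - 7))*120 = 1*(1 + 2*1) + ((-57 + 31)/(50 - 7))*120 = 1*(1 + 2) - 26/43*120 = 1*3 - 26*1/43*120 = 3 - 26/43*120 = 3 - 3120/43 = -2991/43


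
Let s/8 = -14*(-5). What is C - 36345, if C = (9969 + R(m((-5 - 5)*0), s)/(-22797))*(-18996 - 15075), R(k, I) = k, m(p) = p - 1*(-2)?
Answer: -2581305381542/7599 ≈ -3.3969e+8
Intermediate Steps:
s = 560 (s = 8*(-14*(-5)) = 8*70 = 560)
m(p) = 2 + p (m(p) = p + 2 = 2 + p)
C = -2581029195887/7599 (C = (9969 + (2 + (-5 - 5)*0)/(-22797))*(-18996 - 15075) = (9969 + (2 - 10*0)*(-1/22797))*(-34071) = (9969 + (2 + 0)*(-1/22797))*(-34071) = (9969 + 2*(-1/22797))*(-34071) = (9969 - 2/22797)*(-34071) = (227263291/22797)*(-34071) = -2581029195887/7599 ≈ -3.3965e+8)
C - 36345 = -2581029195887/7599 - 36345 = -2581305381542/7599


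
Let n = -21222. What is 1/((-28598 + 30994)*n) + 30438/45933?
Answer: 515902899841/778532380632 ≈ 0.66266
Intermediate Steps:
1/((-28598 + 30994)*n) + 30438/45933 = 1/((-28598 + 30994)*(-21222)) + 30438/45933 = -1/21222/2396 + 30438*(1/45933) = (1/2396)*(-1/21222) + 10146/15311 = -1/50847912 + 10146/15311 = 515902899841/778532380632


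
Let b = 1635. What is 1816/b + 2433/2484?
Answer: 943211/451260 ≈ 2.0902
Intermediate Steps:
1816/b + 2433/2484 = 1816/1635 + 2433/2484 = 1816*(1/1635) + 2433*(1/2484) = 1816/1635 + 811/828 = 943211/451260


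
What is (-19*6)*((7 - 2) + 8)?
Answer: -1482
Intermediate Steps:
(-19*6)*((7 - 2) + 8) = -114*(5 + 8) = -114*13 = -1482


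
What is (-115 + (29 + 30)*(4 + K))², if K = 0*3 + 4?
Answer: 127449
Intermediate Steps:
K = 4 (K = 0 + 4 = 4)
(-115 + (29 + 30)*(4 + K))² = (-115 + (29 + 30)*(4 + 4))² = (-115 + 59*8)² = (-115 + 472)² = 357² = 127449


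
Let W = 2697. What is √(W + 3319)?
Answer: 8*√94 ≈ 77.563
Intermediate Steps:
√(W + 3319) = √(2697 + 3319) = √6016 = 8*√94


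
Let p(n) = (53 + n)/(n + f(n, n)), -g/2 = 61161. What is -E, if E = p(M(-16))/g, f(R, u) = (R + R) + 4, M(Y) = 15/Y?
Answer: 833/2324118 ≈ 0.00035842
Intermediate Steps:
f(R, u) = 4 + 2*R (f(R, u) = 2*R + 4 = 4 + 2*R)
g = -122322 (g = -2*61161 = -122322)
p(n) = (53 + n)/(4 + 3*n) (p(n) = (53 + n)/(n + (4 + 2*n)) = (53 + n)/(4 + 3*n))
E = -833/2324118 (E = ((53 + 15/(-16))/(4 + 3*(15/(-16))))/(-122322) = ((53 + 15*(-1/16))/(4 + 3*(15*(-1/16))))*(-1/122322) = ((53 - 15/16)/(4 + 3*(-15/16)))*(-1/122322) = ((833/16)/(4 - 45/16))*(-1/122322) = ((833/16)/(19/16))*(-1/122322) = ((16/19)*(833/16))*(-1/122322) = (833/19)*(-1/122322) = -833/2324118 ≈ -0.00035842)
-E = -1*(-833/2324118) = 833/2324118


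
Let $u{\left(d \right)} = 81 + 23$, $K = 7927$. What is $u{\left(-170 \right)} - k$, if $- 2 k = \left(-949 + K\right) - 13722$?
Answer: $-3268$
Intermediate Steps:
$u{\left(d \right)} = 104$
$k = 3372$ ($k = - \frac{\left(-949 + 7927\right) - 13722}{2} = - \frac{6978 - 13722}{2} = \left(- \frac{1}{2}\right) \left(-6744\right) = 3372$)
$u{\left(-170 \right)} - k = 104 - 3372 = -3268$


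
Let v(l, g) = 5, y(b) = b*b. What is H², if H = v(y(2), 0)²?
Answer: 625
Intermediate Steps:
y(b) = b²
H = 25 (H = 5² = 25)
H² = 25² = 625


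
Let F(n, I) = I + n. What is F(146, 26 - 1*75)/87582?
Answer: 97/87582 ≈ 0.0011075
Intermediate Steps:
F(146, 26 - 1*75)/87582 = ((26 - 1*75) + 146)/87582 = ((26 - 75) + 146)*(1/87582) = (-49 + 146)*(1/87582) = 97*(1/87582) = 97/87582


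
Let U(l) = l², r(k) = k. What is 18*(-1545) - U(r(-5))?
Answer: -27835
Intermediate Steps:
18*(-1545) - U(r(-5)) = 18*(-1545) - 1*(-5)² = -27810 - 1*25 = -27810 - 25 = -27835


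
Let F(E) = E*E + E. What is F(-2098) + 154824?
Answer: 4554330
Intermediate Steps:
F(E) = E + E² (F(E) = E² + E = E + E²)
F(-2098) + 154824 = -2098*(1 - 2098) + 154824 = -2098*(-2097) + 154824 = 4399506 + 154824 = 4554330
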